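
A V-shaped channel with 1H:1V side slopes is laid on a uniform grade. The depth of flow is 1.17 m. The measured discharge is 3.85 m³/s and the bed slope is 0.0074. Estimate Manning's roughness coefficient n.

n = 0.017

For a triangular section with side slope z = 1: A = zy² = 1×1.17² = 1.369 m²; P = 2y√(1+z²) = 2×1.17×1.414 = 3.309 m.
Hydraulic radius R = A/P = 1.369/3.309 = 0.4137 m.
Rearranging Manning's equation: n = (1/Q) A R^(2/3) S^(1/2) = (1/3.85) × 1.369 × 0.4137^(2/3) × √0.0074 = 0.017.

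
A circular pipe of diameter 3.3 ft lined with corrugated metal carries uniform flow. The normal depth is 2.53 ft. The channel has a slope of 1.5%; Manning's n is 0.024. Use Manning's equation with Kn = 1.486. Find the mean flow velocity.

For a circular section of diameter D = 3.3 ft at depth y = 2.53 ft, the central angle is θ = 2 arccos(1 − 2y/D) = 4.267 rad. Then A = (D²/8)(θ − sin θ) = 7.036 ft² and P = Dθ/2 = 7.04 ft.
Hydraulic radius R = A/P = 7.036/7.04 = 0.9995 ft.
From Manning's equation, V = (1.486/n) R^(2/3) S^(1/2) = (1.486/0.024) × 0.9995^(2/3) × 0.015^(1/2) = 7.58 ft/s.

V = 7.58 ft/s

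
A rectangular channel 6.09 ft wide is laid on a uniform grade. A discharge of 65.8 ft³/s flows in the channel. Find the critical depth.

y_c = 1.54 ft

For a rectangular channel, critical depth y_c = (q²/g)^(1/3) where q = Q/b = 65.8/6.09 = 10.8 ft²/s.
So y_c = (10.8²/32.2)^(1/3) = 1.54 ft.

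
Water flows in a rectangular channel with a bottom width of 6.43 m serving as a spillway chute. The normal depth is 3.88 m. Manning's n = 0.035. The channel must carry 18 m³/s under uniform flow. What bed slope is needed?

Flow area A = b·y = 6.43 × 3.88 = 24.95 m². Wetted perimeter P = b + 2y = 6.43 + 2×3.88 = 14.19 m.
Hydraulic radius R = A/P = 24.95/14.19 = 1.758 m.
From Manning's equation, S = [nQ / (1 A R^(2/3))]² = [0.035 × 18 / (1 × 24.95 × 1.758^(2/3))]² = 0.000301.

S = 0.000301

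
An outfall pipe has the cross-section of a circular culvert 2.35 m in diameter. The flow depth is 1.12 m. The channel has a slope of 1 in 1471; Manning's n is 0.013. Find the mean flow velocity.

For a circular section of diameter D = 2.35 m at depth y = 1.12 m, the central angle is θ = 2 arccos(1 − 2y/D) = 3.048 rad. Then A = (D²/8)(θ − sin θ) = 2.039 m² and P = Dθ/2 = 3.581 m.
Hydraulic radius R = A/P = 2.039/3.581 = 0.5695 m.
From Manning's equation, V = (1/n) R^(2/3) S^(1/2) = (1/0.013) × 0.5695^(2/3) × 0.0006798^(1/2) = 1.38 m/s.

V = 1.38 m/s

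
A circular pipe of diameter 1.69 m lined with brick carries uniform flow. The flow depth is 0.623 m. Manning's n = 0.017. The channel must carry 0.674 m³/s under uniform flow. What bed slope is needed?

S = 0.00098

For a circular section of diameter D = 1.69 m at depth y = 0.623 m, the central angle is θ = 2 arccos(1 − 2y/D) = 2.61 rad. Then A = (D²/8)(θ − sin θ) = 0.7508 m² and P = Dθ/2 = 2.205 m.
Hydraulic radius R = A/P = 0.7508/2.205 = 0.3404 m.
From Manning's equation, S = [nQ / (1 A R^(2/3))]² = [0.017 × 0.674 / (1 × 0.7508 × 0.3404^(2/3))]² = 0.00098.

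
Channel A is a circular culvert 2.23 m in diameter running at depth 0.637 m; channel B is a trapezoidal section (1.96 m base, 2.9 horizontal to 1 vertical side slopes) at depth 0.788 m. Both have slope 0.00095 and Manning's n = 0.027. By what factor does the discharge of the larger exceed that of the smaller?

Channel A: For a circular section of diameter D = 2.23 m at depth y = 0.637 m, the central angle is θ = 2 arccos(1 − 2y/D) = 2.255 rad. Then A = (D²/8)(θ − sin θ) = 0.9205 m² and P = Dθ/2 = 2.515 m. Hydraulic radius R = A/P = 0.9205/2.515 = 0.366 m. Q_A = (1/0.027)·0.9205·0.366^(2/3)·√0.00095 = 0.5377 m³/s.
Channel B: With bottom width b = 1.96 m and side slope z = 2.9: A = (b + zy)y = (1.96 + 2.9×0.788)×0.788 = 3.345 m²; P = b + 2y√(1+z²) = 1.96 + 2×0.788×3.068 = 6.794 m. Hydraulic radius R = A/P = 3.345/6.794 = 0.4923 m. Q_B = (1/0.027)·3.345·0.4923^(2/3)·√0.00095 = 2.381 m³/s.
The larger discharge is 2.381 m³/s and the smaller is 0.5377 m³/s; the ratio is 4.43.

4.43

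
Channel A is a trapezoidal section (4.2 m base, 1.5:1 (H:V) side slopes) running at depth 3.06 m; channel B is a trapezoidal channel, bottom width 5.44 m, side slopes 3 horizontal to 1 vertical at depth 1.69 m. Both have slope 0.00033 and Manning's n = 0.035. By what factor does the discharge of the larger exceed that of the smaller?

2.07

Channel A: With bottom width b = 4.2 m and side slope z = 1.5: A = (b + zy)y = (4.2 + 1.5×3.06)×3.06 = 26.9 m²; P = b + 2y√(1+z²) = 4.2 + 2×3.06×1.803 = 15.23 m. Hydraulic radius R = A/P = 26.9/15.23 = 1.766 m. Q_A = (1/0.035)·26.9·1.766^(2/3)·√0.00033 = 20.39 m³/s.
Channel B: With bottom width b = 5.44 m and side slope z = 3: A = (b + zy)y = (5.44 + 3×1.69)×1.69 = 17.76 m²; P = b + 2y√(1+z²) = 5.44 + 2×1.69×3.162 = 16.13 m. Hydraulic radius R = A/P = 17.76/16.13 = 1.101 m. Q_B = (1/0.035)·17.76·1.101^(2/3)·√0.00033 = 9.831 m³/s.
The larger discharge is 20.39 m³/s and the smaller is 9.831 m³/s; the ratio is 2.07.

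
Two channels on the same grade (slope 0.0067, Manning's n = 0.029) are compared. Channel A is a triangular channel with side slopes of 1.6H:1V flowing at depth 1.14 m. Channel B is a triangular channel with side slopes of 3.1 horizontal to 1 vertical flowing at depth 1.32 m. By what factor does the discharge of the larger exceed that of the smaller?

3.09

Channel A: For a triangular section with side slope z = 1.6: A = zy² = 1.6×1.14² = 2.079 m²; P = 2y√(1+z²) = 2×1.14×1.887 = 4.302 m. Hydraulic radius R = A/P = 2.079/4.302 = 0.4834 m. Q_A = (1/0.029)·2.079·0.4834^(2/3)·√0.0067 = 3.615 m³/s.
Channel B: For a triangular section with side slope z = 3.1: A = zy² = 3.1×1.32² = 5.401 m²; P = 2y√(1+z²) = 2×1.32×3.257 = 8.599 m. Hydraulic radius R = A/P = 5.401/8.599 = 0.6281 m. Q_B = (1/0.029)·5.401·0.6281^(2/3)·√0.0067 = 11.18 m³/s.
The larger discharge is 11.18 m³/s and the smaller is 3.615 m³/s; the ratio is 3.09.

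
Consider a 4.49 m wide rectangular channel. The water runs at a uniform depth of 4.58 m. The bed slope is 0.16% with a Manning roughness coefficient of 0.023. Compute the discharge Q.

Q = 47 m³/s

Flow area A = b·y = 4.49 × 4.58 = 20.56 m². Wetted perimeter P = b + 2y = 4.49 + 2×4.58 = 13.65 m.
Hydraulic radius R = A/P = 20.56/13.65 = 1.507 m.
Manning's equation: Q = (1/n) A R^(2/3) S^(1/2) = (1/0.023) × 20.56 × 1.507^(2/3) × 0.0016^(1/2) = 47 m³/s.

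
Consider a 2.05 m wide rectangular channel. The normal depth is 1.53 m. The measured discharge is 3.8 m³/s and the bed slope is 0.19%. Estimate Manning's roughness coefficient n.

n = 0.026

Flow area A = b·y = 2.05 × 1.53 = 3.136 m². Wetted perimeter P = b + 2y = 2.05 + 2×1.53 = 5.11 m.
Hydraulic radius R = A/P = 3.136/5.11 = 0.6138 m.
Rearranging Manning's equation: n = (1/Q) A R^(2/3) S^(1/2) = (1/3.8) × 3.136 × 0.6138^(2/3) × √0.0019 = 0.026.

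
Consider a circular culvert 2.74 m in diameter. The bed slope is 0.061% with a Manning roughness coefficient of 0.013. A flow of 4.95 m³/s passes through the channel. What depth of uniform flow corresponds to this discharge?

Manning's equation rearranged: A R^(2/3) = nQ / (1·√S) = 0.013 × 4.95 / (√0.00061) = 2.605.
At y = 1.29 m: A R^(2/3) = 2.066 — low.
At y = 1.48 m: A R^(2/3) = 2.606 — ≈ 2.605.

y_n = 1.48 m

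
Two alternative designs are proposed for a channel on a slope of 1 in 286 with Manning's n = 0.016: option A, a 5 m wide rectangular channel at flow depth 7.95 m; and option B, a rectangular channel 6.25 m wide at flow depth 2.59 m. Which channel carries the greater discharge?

Channel A: Flow area A = b·y = 5 × 7.95 = 39.75 m². Wetted perimeter P = b + 2y = 5 + 2×7.95 = 20.9 m. Hydraulic radius R = A/P = 39.75/20.9 = 1.902 m. Q_A = (1/0.016)·39.75·1.902^(2/3)·√0.003497 = 225.5 m³/s.
Channel B: Flow area A = b·y = 6.25 × 2.59 = 16.19 m². Wetted perimeter P = b + 2y = 6.25 + 2×2.59 = 11.43 m. Hydraulic radius R = A/P = 16.19/11.43 = 1.416 m. Q_B = (1/0.016)·16.19·1.416^(2/3)·√0.003497 = 75.45 m³/s.
Q_A = 225.5 m³/s vs Q_B = 75.45 m³/s, so channel A carries more.

channel A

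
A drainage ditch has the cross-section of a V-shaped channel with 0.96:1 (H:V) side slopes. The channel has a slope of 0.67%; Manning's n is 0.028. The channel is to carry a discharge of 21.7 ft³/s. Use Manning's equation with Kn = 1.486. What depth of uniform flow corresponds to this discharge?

y_n = 2.42 ft

Manning's equation rearranged: A R^(2/3) = nQ / (1.486·√S) = 0.028 × 21.7 / (1.486 × √0.0067) = 4.995.
Trying y = 2.77 ft: A R^(2/3) = 7.164 — high.
Trying y = 1.65 ft: A R^(2/3) = 1.8 — low.
Trying y = 2.42 ft: A R^(2/3) = 4.997 — matches.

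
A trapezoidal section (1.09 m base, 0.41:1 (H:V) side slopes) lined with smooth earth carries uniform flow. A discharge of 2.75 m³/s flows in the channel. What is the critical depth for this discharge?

At critical depth, Q² T / (g A³) = 1, i.e. A³/T = Q²/g = 2.75²/9.81 = 0.7709.
At y = 0.94 m: A³/T = 1.434 — high.
At y = 0.673 m: A³/T = 0.4731 — low.
At y = 0.781 m: A³/T = 0.7721 — matches.

y_c = 0.781 m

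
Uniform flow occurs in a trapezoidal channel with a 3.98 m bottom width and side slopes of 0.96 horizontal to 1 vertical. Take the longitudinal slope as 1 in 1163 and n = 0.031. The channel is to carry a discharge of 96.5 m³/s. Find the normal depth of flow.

Manning's equation rearranged: A R^(2/3) = nQ / (1·√S) = 0.031 × 96.5 / (√0.0008598) = 102.
Try y = 4.34 m: A R^(2/3) = 59.95 — too small.
Try y = 6.12 m: A R^(2/3) = 122.1 — too large.
Try y = 5.62 m: A R^(2/3) = 102 — matches.

y_n = 5.62 m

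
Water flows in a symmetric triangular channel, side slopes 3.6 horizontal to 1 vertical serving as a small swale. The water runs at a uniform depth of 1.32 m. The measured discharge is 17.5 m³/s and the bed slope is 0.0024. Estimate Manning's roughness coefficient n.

n = 0.013

For a triangular section with side slope z = 3.6: A = zy² = 3.6×1.32² = 6.273 m²; P = 2y√(1+z²) = 2×1.32×3.736 = 9.864 m.
Hydraulic radius R = A/P = 6.273/9.864 = 0.6359 m.
Rearranging Manning's equation: n = (1/Q) A R^(2/3) S^(1/2) = (1/17.5) × 6.273 × 0.6359^(2/3) × √0.0024 = 0.013.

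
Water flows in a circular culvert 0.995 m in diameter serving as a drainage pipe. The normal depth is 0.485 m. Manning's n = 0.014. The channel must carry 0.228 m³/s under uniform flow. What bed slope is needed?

For a circular section of diameter D = 0.995 m at depth y = 0.485 m, the central angle is θ = 2 arccos(1 − 2y/D) = 3.091 rad. Then A = (D²/8)(θ − sin θ) = 0.3763 m² and P = Dθ/2 = 1.538 m.
Hydraulic radius R = A/P = 0.3763/1.538 = 0.2447 m.
From Manning's equation, S = [nQ / (1 A R^(2/3))]² = [0.014 × 0.228 / (1 × 0.3763 × 0.2447^(2/3))]² = 0.00047.

S = 0.00047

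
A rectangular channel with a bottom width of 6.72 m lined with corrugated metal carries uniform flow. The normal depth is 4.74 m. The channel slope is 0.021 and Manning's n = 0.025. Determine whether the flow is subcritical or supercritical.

Flow area A = b·y = 6.72 × 4.74 = 31.85 m². Wetted perimeter P = b + 2y = 6.72 + 2×4.74 = 16.2 m.
Hydraulic radius R = A/P = 31.85/16.2 = 1.966 m.
V = (1/n) R^(2/3) √S = (1/0.025) × 1.966^(2/3) × √0.021 = 9.098 m/s. Hydraulic depth D_h = A/T = 31.85/6.72 = 4.74 m.
Froude number Fr = V/√(g·D_h) = 9.098/√(9.81×4.74) = 1.33, which is greater than 1, so the flow is supercritical.

supercritical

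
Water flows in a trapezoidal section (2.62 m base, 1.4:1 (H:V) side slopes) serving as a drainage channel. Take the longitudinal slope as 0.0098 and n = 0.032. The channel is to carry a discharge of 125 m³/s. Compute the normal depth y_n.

y_n = 3.56 m

Manning's equation rearranged: A R^(2/3) = nQ / (1·√S) = 0.032 × 125 / (√0.0098) = 40.41.
Try y = 4.55 m: A R^(2/3) = 69.99 — too large.
Try y = 2.79 m: A R^(2/3) = 23.75 — too small.
Try y = 3.56 m: A R^(2/3) = 40.36 — matches.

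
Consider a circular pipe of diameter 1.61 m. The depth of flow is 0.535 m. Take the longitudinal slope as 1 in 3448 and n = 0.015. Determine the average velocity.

V = 0.508 m/s

For a circular section of diameter D = 1.61 m at depth y = 0.535 m, the central angle is θ = 2 arccos(1 − 2y/D) = 2.458 rad. Then A = (D²/8)(θ − sin θ) = 0.5915 m² and P = Dθ/2 = 1.978 m.
Hydraulic radius R = A/P = 0.5915/1.978 = 0.299 m.
From Manning's equation, V = (1/n) R^(2/3) S^(1/2) = (1/0.015) × 0.299^(2/3) × 0.00029^(1/2) = 0.508 m/s.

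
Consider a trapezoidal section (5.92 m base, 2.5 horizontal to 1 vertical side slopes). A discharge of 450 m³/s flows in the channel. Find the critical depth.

At critical depth, Q² T / (g A³) = 1, i.e. A³/T = Q²/g = 450²/9.81 = 20640.
Try y = 3.66 m: A³/T = 6928 — short.
Try y = 5.6 m: A³/T = 40920 — over.
Try y = 4.77 m: A³/T = 20720 — matches.

y_c = 4.77 m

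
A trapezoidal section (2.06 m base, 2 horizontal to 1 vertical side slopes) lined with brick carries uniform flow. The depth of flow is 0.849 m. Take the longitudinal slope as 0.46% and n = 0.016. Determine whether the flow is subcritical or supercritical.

supercritical

With bottom width b = 2.06 m and side slope z = 2: A = (b + zy)y = (2.06 + 2×0.849)×0.849 = 3.191 m²; P = b + 2y√(1+z²) = 2.06 + 2×0.849×2.236 = 5.857 m.
Hydraulic radius R = A/P = 3.191/5.857 = 0.5448 m.
V = (1/n) R^(2/3) √S = (1/0.016) × 0.5448^(2/3) × √0.0046 = 2.827 m/s. Hydraulic depth D_h = A/T = 3.191/5.456 = 0.5848 m.
Froude number Fr = V/√(g·D_h) = 2.827/√(9.81×0.5848) = 1.18, which is greater than 1, so the flow is supercritical.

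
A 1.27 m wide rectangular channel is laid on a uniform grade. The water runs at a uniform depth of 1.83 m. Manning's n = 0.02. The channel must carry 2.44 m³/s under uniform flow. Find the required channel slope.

S = 0.0012

Flow area A = b·y = 1.27 × 1.83 = 2.324 m². Wetted perimeter P = b + 2y = 1.27 + 2×1.83 = 4.93 m.
Hydraulic radius R = A/P = 2.324/4.93 = 0.4714 m.
From Manning's equation, S = [nQ / (1 A R^(2/3))]² = [0.02 × 2.44 / (1 × 2.324 × 0.4714^(2/3))]² = 0.0012.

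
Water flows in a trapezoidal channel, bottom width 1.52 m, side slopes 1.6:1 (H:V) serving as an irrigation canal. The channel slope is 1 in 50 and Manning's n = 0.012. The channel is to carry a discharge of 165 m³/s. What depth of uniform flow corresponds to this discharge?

Manning's equation rearranged: A R^(2/3) = nQ / (1·√S) = 0.012 × 165 / (√0.02) = 14.
Trying y = 2.11 m: A R^(2/3) = 10.94 — short.
Trying y = 2.8 m: A R^(2/3) = 20.92 — over.
Trying y = 2.35 m: A R^(2/3) = 13.97 — ≈ 14.

y_n = 2.35 m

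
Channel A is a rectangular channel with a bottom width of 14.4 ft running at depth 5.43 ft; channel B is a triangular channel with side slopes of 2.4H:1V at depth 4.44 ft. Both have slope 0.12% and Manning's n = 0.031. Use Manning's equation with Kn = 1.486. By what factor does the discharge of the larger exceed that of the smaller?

Channel A: Flow area A = b·y = 14.4 × 5.43 = 78.19 ft². Wetted perimeter P = b + 2y = 14.4 + 2×5.43 = 25.26 ft. Hydraulic radius R = A/P = 78.19/25.26 = 3.095 ft. Q_A = (1.486/0.031)·78.19·3.095^(2/3)·√0.0012 = 275.8 ft³/s.
Channel B: For a triangular section with side slope z = 2.4: A = zy² = 2.4×4.44² = 47.31 ft²; P = 2y√(1+z²) = 2×4.44×2.6 = 23.09 ft. Hydraulic radius R = A/P = 47.31/23.09 = 2.049 ft. Q_B = (1.486/0.031)·47.31·2.049^(2/3)·√0.0012 = 126.8 ft³/s.
The larger discharge is 275.8 ft³/s and the smaller is 126.8 ft³/s; the ratio is 2.18.

2.18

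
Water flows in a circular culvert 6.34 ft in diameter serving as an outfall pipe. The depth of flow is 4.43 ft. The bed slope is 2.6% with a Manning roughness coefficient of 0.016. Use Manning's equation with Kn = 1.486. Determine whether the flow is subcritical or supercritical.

For a circular section of diameter D = 6.34 ft at depth y = 4.43 ft, the central angle is θ = 2 arccos(1 − 2y/D) = 3.959 rad. Then A = (D²/8)(θ − sin θ) = 23.56 ft² and P = Dθ/2 = 12.55 ft.
Hydraulic radius R = A/P = 23.56/12.55 = 1.877 ft.
V = (1.486/n) R^(2/3) √S = (1.486/0.016) × 1.877^(2/3) × √0.026 = 22.79 ft/s. Hydraulic depth D_h = A/T = 23.56/5.818 = 4.049 ft.
Froude number Fr = V/√(g·D_h) = 22.79/√(32.2×4.049) = 2, which is greater than 1, so the flow is supercritical.

supercritical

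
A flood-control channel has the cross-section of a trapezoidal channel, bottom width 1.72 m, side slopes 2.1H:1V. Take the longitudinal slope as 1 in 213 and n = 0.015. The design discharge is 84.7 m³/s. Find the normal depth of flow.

y_n = 2.38 m

Manning's equation rearranged: A R^(2/3) = nQ / (1·√S) = 0.015 × 84.7 / (√0.004695) = 18.54.
Try y = 1.83 m: A R^(2/3) = 10.15 — too small.
Try y = 2.87 m: A R^(2/3) = 28.81 — too large.
Try y = 2.38 m: A R^(2/3) = 18.55 — ≈ 18.54.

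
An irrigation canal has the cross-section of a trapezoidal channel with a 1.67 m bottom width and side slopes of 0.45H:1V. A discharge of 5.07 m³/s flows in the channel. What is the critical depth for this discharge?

At critical depth, Q² T / (g A³) = 1, i.e. A³/T = Q²/g = 5.07²/9.81 = 2.62.
Trying y = 0.992 m: A³/T = 3.611 — over.
Trying y = 0.638 m: A³/T = 0.8674 — short.
Trying y = 0.899 m: A³/T = 2.617 — ≈ 2.62.

y_c = 0.899 m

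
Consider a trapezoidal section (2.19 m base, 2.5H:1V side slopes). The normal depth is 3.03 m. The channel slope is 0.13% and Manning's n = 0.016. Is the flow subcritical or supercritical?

With bottom width b = 2.19 m and side slope z = 2.5: A = (b + zy)y = (2.19 + 2.5×3.03)×3.03 = 29.59 m²; P = b + 2y√(1+z²) = 2.19 + 2×3.03×2.693 = 18.51 m.
Hydraulic radius R = A/P = 29.59/18.51 = 1.599 m.
V = (1/n) R^(2/3) √S = (1/0.016) × 1.599^(2/3) × √0.0013 = 3.081 m/s. Hydraulic depth D_h = A/T = 29.59/17.34 = 1.706 m.
Froude number Fr = V/√(g·D_h) = 3.081/√(9.81×1.706) = 0.753, which is less than 1, so the flow is subcritical.

subcritical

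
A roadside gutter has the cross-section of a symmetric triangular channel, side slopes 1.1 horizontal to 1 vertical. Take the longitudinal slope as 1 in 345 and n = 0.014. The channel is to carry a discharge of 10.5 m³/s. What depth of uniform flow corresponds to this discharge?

Manning's equation rearranged: A R^(2/3) = nQ / (1·√S) = 0.014 × 10.5 / (√0.002899) = 2.73.
Try y = 1.44 m: A R^(2/3) = 1.499 — too small.
Try y = 2.07 m: A R^(2/3) = 3.945 — too large.
Try y = 1.8 m: A R^(2/3) = 2.718 — ≈ 2.73.

y_n = 1.8 m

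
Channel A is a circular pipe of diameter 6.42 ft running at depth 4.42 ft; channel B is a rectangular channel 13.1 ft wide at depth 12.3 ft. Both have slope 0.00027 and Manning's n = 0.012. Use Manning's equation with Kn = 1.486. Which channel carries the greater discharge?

Channel A: For a circular section of diameter D = 6.42 ft at depth y = 4.42 ft, the central angle is θ = 2 arccos(1 − 2y/D) = 3.915 rad. Then A = (D²/8)(θ − sin θ) = 23.77 ft² and P = Dθ/2 = 12.57 ft. Hydraulic radius R = A/P = 23.77/12.57 = 1.891 ft. Q_A = (1.486/0.012)·23.77·1.891^(2/3)·√0.00027 = 73.96 ft³/s.
Channel B: Flow area A = b·y = 13.1 × 12.3 = 161.1 ft². Wetted perimeter P = b + 2y = 13.1 + 2×12.3 = 37.7 ft. Hydraulic radius R = A/P = 161.1/37.7 = 4.274 ft. Q_B = (1.486/0.012)·161.1·4.274^(2/3)·√0.00027 = 863.5 ft³/s.
Q_A = 73.96 ft³/s vs Q_B = 863.5 ft³/s, so channel B carries more.

channel B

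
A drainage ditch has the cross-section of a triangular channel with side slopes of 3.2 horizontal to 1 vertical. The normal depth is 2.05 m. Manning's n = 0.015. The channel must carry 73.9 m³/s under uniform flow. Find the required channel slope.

S = 0.007

For a triangular section with side slope z = 3.2: A = zy² = 3.2×2.05² = 13.45 m²; P = 2y√(1+z²) = 2×2.05×3.353 = 13.75 m.
Hydraulic radius R = A/P = 13.45/13.75 = 0.9783 m.
From Manning's equation, S = [nQ / (1 A R^(2/3))]² = [0.015 × 73.9 / (1 × 13.45 × 0.9783^(2/3))]² = 0.007.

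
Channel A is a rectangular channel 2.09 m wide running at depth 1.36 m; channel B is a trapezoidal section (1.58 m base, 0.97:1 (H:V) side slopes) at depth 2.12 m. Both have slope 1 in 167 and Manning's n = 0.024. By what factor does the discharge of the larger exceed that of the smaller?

Channel A: Flow area A = b·y = 2.09 × 1.36 = 2.842 m². Wetted perimeter P = b + 2y = 2.09 + 2×1.36 = 4.81 m. Hydraulic radius R = A/P = 2.842/4.81 = 0.5909 m. Q_A = (1/0.024)·2.842·0.5909^(2/3)·√0.005988 = 6.454 m³/s.
Channel B: With bottom width b = 1.58 m and side slope z = 0.97: A = (b + zy)y = (1.58 + 0.97×2.12)×2.12 = 7.709 m²; P = b + 2y√(1+z²) = 1.58 + 2×2.12×1.393 = 7.487 m. Hydraulic radius R = A/P = 7.709/7.487 = 1.03 m. Q_B = (1/0.024)·7.709·1.03^(2/3)·√0.005988 = 25.35 m³/s.
The larger discharge is 25.35 m³/s and the smaller is 6.454 m³/s; the ratio is 3.93.

3.93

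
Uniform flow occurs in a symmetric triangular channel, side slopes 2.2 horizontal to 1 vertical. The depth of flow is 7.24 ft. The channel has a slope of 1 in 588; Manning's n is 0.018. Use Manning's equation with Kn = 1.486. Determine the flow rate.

For a triangular section with side slope z = 2.2: A = zy² = 2.2×7.24² = 115.3 ft²; P = 2y√(1+z²) = 2×7.24×2.417 = 34.99 ft.
Hydraulic radius R = A/P = 115.3/34.99 = 3.296 ft.
Manning's equation: Q = (1.486/n) A R^(2/3) S^(1/2) = (1.486/0.018) × 115.3 × 3.296^(2/3) × 0.001701^(1/2) = 869 ft³/s.

Q = 869 ft³/s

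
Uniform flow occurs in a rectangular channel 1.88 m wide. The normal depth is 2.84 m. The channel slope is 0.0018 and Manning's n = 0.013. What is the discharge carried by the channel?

Q = 13.8 m³/s

Flow area A = b·y = 1.88 × 2.84 = 5.339 m². Wetted perimeter P = b + 2y = 1.88 + 2×2.84 = 7.56 m.
Hydraulic radius R = A/P = 5.339/7.56 = 0.7062 m.
Manning's equation: Q = (1/n) A R^(2/3) S^(1/2) = (1/0.013) × 5.339 × 0.7062^(2/3) × 0.0018^(1/2) = 13.8 m³/s.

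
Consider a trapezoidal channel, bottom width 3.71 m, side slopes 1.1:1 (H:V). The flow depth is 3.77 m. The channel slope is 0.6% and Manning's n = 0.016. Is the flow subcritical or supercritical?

With bottom width b = 3.71 m and side slope z = 1.1: A = (b + zy)y = (3.71 + 1.1×3.77)×3.77 = 29.62 m²; P = b + 2y√(1+z²) = 3.71 + 2×3.77×1.487 = 14.92 m.
Hydraulic radius R = A/P = 29.62/14.92 = 1.985 m.
V = (1/n) R^(2/3) √S = (1/0.016) × 1.985^(2/3) × √0.006 = 7.648 m/s. Hydraulic depth D_h = A/T = 29.62/12 = 2.468 m.
Froude number Fr = V/√(g·D_h) = 7.648/√(9.81×2.468) = 1.55, which is greater than 1, so the flow is supercritical.

supercritical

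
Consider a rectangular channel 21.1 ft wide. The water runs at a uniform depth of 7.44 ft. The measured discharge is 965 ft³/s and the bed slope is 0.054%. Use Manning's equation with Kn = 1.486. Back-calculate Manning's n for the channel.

Flow area A = b·y = 21.1 × 7.44 = 157 ft². Wetted perimeter P = b + 2y = 21.1 + 2×7.44 = 35.98 ft.
Hydraulic radius R = A/P = 157/35.98 = 4.363 ft.
Rearranging Manning's equation: n = (1.486/Q) A R^(2/3) S^(1/2) = (1.486/965) × 157 × 4.363^(2/3) × √0.00054 = 0.015.

n = 0.015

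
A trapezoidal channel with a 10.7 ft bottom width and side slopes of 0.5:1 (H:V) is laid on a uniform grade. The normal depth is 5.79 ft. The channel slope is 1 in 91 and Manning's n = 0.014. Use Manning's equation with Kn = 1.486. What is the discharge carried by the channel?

With bottom width b = 10.7 ft and side slope z = 0.5: A = (b + zy)y = (10.7 + 0.5×5.79)×5.79 = 78.72 ft²; P = b + 2y√(1+z²) = 10.7 + 2×5.79×1.118 = 23.65 ft.
Hydraulic radius R = A/P = 78.72/23.65 = 3.329 ft.
Manning's equation: Q = (1.486/n) A R^(2/3) S^(1/2) = (1.486/0.014) × 78.72 × 3.329^(2/3) × 0.01099^(1/2) = 1950 ft³/s.

Q = 1950 ft³/s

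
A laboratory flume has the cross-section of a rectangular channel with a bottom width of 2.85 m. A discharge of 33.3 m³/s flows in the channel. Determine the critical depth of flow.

y_c = 2.41 m

For a rectangular channel, critical depth y_c = (q²/g)^(1/3) where q = Q/b = 33.3/2.85 = 11.68 m²/s.
So y_c = (11.68²/9.81)^(1/3) = 2.41 m.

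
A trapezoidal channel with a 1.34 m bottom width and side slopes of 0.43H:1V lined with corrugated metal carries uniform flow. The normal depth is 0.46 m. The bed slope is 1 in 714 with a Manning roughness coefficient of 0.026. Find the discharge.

With bottom width b = 1.34 m and side slope z = 0.43: A = (b + zy)y = (1.34 + 0.43×0.46)×0.46 = 0.7074 m²; P = b + 2y√(1+z²) = 1.34 + 2×0.46×1.089 = 2.341 m.
Hydraulic radius R = A/P = 0.7074/2.341 = 0.3021 m.
Manning's equation: Q = (1/n) A R^(2/3) S^(1/2) = (1/0.026) × 0.7074 × 0.3021^(2/3) × 0.001401^(1/2) = 0.458 m³/s.

Q = 0.458 m³/s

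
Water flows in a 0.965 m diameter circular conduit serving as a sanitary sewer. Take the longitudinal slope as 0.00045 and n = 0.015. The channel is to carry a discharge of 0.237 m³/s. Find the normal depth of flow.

y_n = 0.534 m

Manning's equation rearranged: A R^(2/3) = nQ / (1·√S) = 0.015 × 0.237 / (√0.00045) = 0.1676.
Trying y = 0.583 m: A R^(2/3) = 0.1924 — over.
Trying y = 0.534 m: A R^(2/3) = 0.1677 — matches.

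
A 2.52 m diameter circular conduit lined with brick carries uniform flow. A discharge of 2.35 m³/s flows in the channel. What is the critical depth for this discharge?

At critical depth, Q² T / (g A³) = 1, i.e. A³/T = Q²/g = 2.35²/9.81 = 0.5629.
At y = 0.816 m: A³/T = 1.16 — over.
At y = 0.544 m: A³/T = 0.2395 — short.
At y = 0.677 m: A³/T = 0.5621 — matches.

y_c = 0.677 m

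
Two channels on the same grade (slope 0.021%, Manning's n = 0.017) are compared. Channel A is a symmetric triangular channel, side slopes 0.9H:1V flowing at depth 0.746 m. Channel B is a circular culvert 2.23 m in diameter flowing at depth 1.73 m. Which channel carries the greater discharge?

Channel A: For a triangular section with side slope z = 0.9: A = zy² = 0.9×0.746² = 0.5009 m²; P = 2y√(1+z²) = 2×0.746×1.345 = 2.007 m. Hydraulic radius R = A/P = 0.5009/2.007 = 0.2495 m. Q_A = (1/0.017)·0.5009·0.2495^(2/3)·√0.00021 = 0.1692 m³/s.
Channel B: For a circular section of diameter D = 2.23 m at depth y = 1.73 m, the central angle is θ = 2 arccos(1 − 2y/D) = 4.31 rad. Then A = (D²/8)(θ − sin θ) = 3.251 m² and P = Dθ/2 = 4.806 m. Hydraulic radius R = A/P = 3.251/4.806 = 0.6765 m. Q_B = (1/0.017)·3.251·0.6765^(2/3)·√0.00021 = 2.136 m³/s.
Q_A = 0.1692 m³/s vs Q_B = 2.136 m³/s, so channel B carries more.

channel B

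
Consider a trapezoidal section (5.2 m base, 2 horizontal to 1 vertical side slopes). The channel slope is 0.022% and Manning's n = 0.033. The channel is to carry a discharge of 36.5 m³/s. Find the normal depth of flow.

y_n = 3.78 m

Manning's equation rearranged: A R^(2/3) = nQ / (1·√S) = 0.033 × 36.5 / (√0.00022) = 81.21.
Try y = 3.14 m: A R^(2/3) = 54.78 — short.
Try y = 3.78 m: A R^(2/3) = 81.14 — ≈ 81.21.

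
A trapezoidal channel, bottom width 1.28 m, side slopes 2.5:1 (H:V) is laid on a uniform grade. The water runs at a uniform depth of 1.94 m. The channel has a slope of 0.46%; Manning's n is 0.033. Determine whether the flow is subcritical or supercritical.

With bottom width b = 1.28 m and side slope z = 2.5: A = (b + zy)y = (1.28 + 2.5×1.94)×1.94 = 11.89 m²; P = b + 2y√(1+z²) = 1.28 + 2×1.94×2.693 = 11.73 m.
Hydraulic radius R = A/P = 11.89/11.73 = 1.014 m.
V = (1/n) R^(2/3) √S = (1/0.033) × 1.014^(2/3) × √0.0046 = 2.074 m/s. Hydraulic depth D_h = A/T = 11.89/10.98 = 1.083 m.
Froude number Fr = V/√(g·D_h) = 2.074/√(9.81×1.083) = 0.636, which is less than 1, so the flow is subcritical.

subcritical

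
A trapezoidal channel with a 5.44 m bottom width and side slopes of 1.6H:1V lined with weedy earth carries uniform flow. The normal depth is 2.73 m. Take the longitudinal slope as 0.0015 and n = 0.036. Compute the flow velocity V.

V = 1.53 m/s

With bottom width b = 5.44 m and side slope z = 1.6: A = (b + zy)y = (5.44 + 1.6×2.73)×2.73 = 26.78 m²; P = b + 2y√(1+z²) = 5.44 + 2×2.73×1.887 = 15.74 m.
Hydraulic radius R = A/P = 26.78/15.74 = 1.701 m.
From Manning's equation, V = (1/n) R^(2/3) S^(1/2) = (1/0.036) × 1.701^(2/3) × 0.0015^(1/2) = 1.53 m/s.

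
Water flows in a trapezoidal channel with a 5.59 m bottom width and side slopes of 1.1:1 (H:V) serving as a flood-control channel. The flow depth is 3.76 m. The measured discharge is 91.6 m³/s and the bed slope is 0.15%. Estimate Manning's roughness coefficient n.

With bottom width b = 5.59 m and side slope z = 1.1: A = (b + zy)y = (5.59 + 1.1×3.76)×3.76 = 36.57 m²; P = b + 2y√(1+z²) = 5.59 + 2×3.76×1.487 = 16.77 m.
Hydraulic radius R = A/P = 36.57/16.77 = 2.181 m.
Rearranging Manning's equation: n = (1/Q) A R^(2/3) S^(1/2) = (1/91.6) × 36.57 × 2.181^(2/3) × √0.0015 = 0.026.

n = 0.026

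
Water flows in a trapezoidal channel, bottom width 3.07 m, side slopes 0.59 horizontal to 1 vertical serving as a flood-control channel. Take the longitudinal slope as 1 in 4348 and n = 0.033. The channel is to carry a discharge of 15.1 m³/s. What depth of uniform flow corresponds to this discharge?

Manning's equation rearranged: A R^(2/3) = nQ / (1·√S) = 0.033 × 15.1 / (√0.00023) = 32.86.
Trying y = 5.07 m: A R^(2/3) = 49.92 — over.
Trying y = 3.65 m: A R^(2/3) = 26.64 — short.
Trying y = 4.08 m: A R^(2/3) = 32.84 — close enough.

y_n = 4.08 m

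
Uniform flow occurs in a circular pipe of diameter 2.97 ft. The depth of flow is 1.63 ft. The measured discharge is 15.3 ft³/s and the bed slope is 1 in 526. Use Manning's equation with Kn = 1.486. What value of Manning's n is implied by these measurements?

n = 0.014

For a circular section of diameter D = 2.97 ft at depth y = 1.63 ft, the central angle is θ = 2 arccos(1 − 2y/D) = 3.337 rad. Then A = (D²/8)(θ − sin θ) = 3.894 ft² and P = Dθ/2 = 4.956 ft.
Hydraulic radius R = A/P = 3.894/4.956 = 0.7857 ft.
Rearranging Manning's equation: n = (1.486/Q) A R^(2/3) S^(1/2) = (1.486/15.3) × 3.894 × 0.7857^(2/3) × √0.001901 = 0.014.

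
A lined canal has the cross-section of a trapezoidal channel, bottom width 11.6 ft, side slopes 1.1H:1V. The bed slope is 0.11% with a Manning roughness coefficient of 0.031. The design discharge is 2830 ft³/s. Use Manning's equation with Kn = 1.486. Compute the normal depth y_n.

Manning's equation rearranged: A R^(2/3) = nQ / (1.486·√S) = 0.031 × 2830 / (1.486 × √0.0011) = 1780.
Try y = 13.9 ft: A R^(2/3) = 1376 — too small.
Try y = 19.5 ft: A R^(2/3) = 2842 — too large.
Try y = 15.7 ft: A R^(2/3) = 1779 — matches.

y_n = 15.7 ft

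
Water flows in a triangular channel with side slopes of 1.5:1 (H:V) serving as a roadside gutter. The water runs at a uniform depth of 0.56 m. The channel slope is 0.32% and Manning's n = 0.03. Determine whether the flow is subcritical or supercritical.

subcritical

For a triangular section with side slope z = 1.5: A = zy² = 1.5×0.56² = 0.4704 m²; P = 2y√(1+z²) = 2×0.56×1.803 = 2.019 m.
Hydraulic radius R = A/P = 0.4704/2.019 = 0.233 m.
V = (1/n) R^(2/3) √S = (1/0.03) × 0.233^(2/3) × √0.0032 = 0.7139 m/s. Hydraulic depth D_h = A/T = 0.4704/1.68 = 0.28 m.
Froude number Fr = V/√(g·D_h) = 0.7139/√(9.81×0.28) = 0.431, which is less than 1, so the flow is subcritical.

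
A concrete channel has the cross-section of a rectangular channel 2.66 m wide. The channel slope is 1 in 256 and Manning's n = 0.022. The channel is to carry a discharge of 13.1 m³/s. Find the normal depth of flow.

Manning's equation rearranged: A R^(2/3) = nQ / (1·√S) = 0.022 × 13.1 / (√0.003906) = 4.611.
Trying y = 2.25 m: A R^(2/3) = 5.311 — over.
Trying y = 1.5 m: A R^(2/3) = 3.16 — short.
Trying y = 2.01 m: A R^(2/3) = 4.609 — ≈ 4.611.

y_n = 2.01 m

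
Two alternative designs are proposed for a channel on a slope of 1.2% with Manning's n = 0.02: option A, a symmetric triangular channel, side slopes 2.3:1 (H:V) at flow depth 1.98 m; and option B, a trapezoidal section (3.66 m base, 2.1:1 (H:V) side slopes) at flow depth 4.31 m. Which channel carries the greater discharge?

Channel A: For a triangular section with side slope z = 2.3: A = zy² = 2.3×1.98² = 9.017 m²; P = 2y√(1+z²) = 2×1.98×2.508 = 9.932 m. Hydraulic radius R = A/P = 9.017/9.932 = 0.9079 m. Q_A = (1/0.02)·9.017·0.9079^(2/3)·√0.012 = 46.31 m³/s.
Channel B: With bottom width b = 3.66 m and side slope z = 2.1: A = (b + zy)y = (3.66 + 2.1×4.31)×4.31 = 54.78 m²; P = b + 2y√(1+z²) = 3.66 + 2×4.31×2.326 = 23.71 m. Hydraulic radius R = A/P = 54.78/23.71 = 2.311 m. Q_B = (1/0.02)·54.78·2.311^(2/3)·√0.012 = 524.5 m³/s.
Q_A = 46.31 m³/s vs Q_B = 524.5 m³/s, so channel B carries more.

channel B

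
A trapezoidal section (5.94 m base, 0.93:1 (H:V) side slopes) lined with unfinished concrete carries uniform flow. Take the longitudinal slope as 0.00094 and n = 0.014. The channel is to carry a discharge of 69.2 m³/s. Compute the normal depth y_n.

y_n = 2.65 m

Manning's equation rearranged: A R^(2/3) = nQ / (1·√S) = 0.014 × 69.2 / (√0.00094) = 31.6.
Try y = 3.28 m: A R^(2/3) = 46.49 — too large.
Try y = 2.32 m: A R^(2/3) = 24.95 — too small.
Try y = 2.65 m: A R^(2/3) = 31.6 — ≈ 31.6.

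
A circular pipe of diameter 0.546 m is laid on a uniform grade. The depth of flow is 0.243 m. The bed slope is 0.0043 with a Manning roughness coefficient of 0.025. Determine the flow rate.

For a circular section of diameter D = 0.546 m at depth y = 0.243 m, the central angle is θ = 2 arccos(1 − 2y/D) = 2.921 rad. Then A = (D²/8)(θ − sin θ) = 0.1007 m² and P = Dθ/2 = 0.7975 m.
Hydraulic radius R = A/P = 0.1007/0.7975 = 0.1263 m.
Manning's equation: Q = (1/n) A R^(2/3) S^(1/2) = (1/0.025) × 0.1007 × 0.1263^(2/3) × 0.0043^(1/2) = 0.0665 m³/s.

Q = 0.0665 m³/s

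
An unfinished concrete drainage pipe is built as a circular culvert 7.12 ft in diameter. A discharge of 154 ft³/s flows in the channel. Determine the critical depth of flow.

y_c = 3.2 ft

At critical depth, Q² T / (g A³) = 1, i.e. A³/T = Q²/g = 154²/32.2 = 736.5.
Try y = 3.54 ft: A³/T = 1085 — high.
Try y = 2.25 ft: A³/T = 190 — low.
Try y = 3.2 ft: A³/T = 737.2 — ≈ 736.5.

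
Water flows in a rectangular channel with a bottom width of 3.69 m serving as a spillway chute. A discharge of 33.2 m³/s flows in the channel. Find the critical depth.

For a rectangular channel, critical depth y_c = (q²/g)^(1/3) where q = Q/b = 33.2/3.69 = 8.997 m²/s.
So y_c = (8.997²/9.81)^(1/3) = 2.02 m.

y_c = 2.02 m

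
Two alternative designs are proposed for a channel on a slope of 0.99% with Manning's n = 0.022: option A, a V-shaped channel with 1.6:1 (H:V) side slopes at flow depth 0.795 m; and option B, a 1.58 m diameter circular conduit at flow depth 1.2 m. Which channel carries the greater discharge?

Channel A: For a triangular section with side slope z = 1.6: A = zy² = 1.6×0.795² = 1.011 m²; P = 2y√(1+z²) = 2×0.795×1.887 = 3 m. Hydraulic radius R = A/P = 1.011/3 = 0.3371 m. Q_A = (1/0.022)·1.011·0.3371^(2/3)·√0.0099 = 2.215 m³/s.
Channel B: For a circular section of diameter D = 1.58 m at depth y = 1.2 m, the central angle is θ = 2 arccos(1 − 2y/D) = 4.233 rad. Then A = (D²/8)(θ − sin θ) = 1.598 m² and P = Dθ/2 = 3.344 m. Hydraulic radius R = A/P = 1.598/3.344 = 0.4778 m. Q_B = (1/0.022)·1.598·0.4778^(2/3)·√0.0099 = 4.416 m³/s.
Q_A = 2.215 m³/s vs Q_B = 4.416 m³/s, so channel B carries more.

channel B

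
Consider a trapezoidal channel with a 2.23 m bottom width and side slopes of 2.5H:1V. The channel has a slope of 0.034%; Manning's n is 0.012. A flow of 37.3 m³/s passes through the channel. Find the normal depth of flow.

Manning's equation rearranged: A R^(2/3) = nQ / (1·√S) = 0.012 × 37.3 / (√0.00034) = 24.27.
At y = 2.7 m: A R^(2/3) = 31 — too large.
At y = 2.43 m: A R^(2/3) = 24.26 — ≈ 24.27.

y_n = 2.43 m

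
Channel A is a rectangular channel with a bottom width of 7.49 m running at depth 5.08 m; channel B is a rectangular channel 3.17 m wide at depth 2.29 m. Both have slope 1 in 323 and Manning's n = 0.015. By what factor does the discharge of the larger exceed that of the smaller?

Channel A: Flow area A = b·y = 7.49 × 5.08 = 38.05 m². Wetted perimeter P = b + 2y = 7.49 + 2×5.08 = 17.65 m. Hydraulic radius R = A/P = 38.05/17.65 = 2.156 m. Q_A = (1/0.015)·38.05·2.156^(2/3)·√0.003096 = 235.5 m³/s.
Channel B: Flow area A = b·y = 3.17 × 2.29 = 7.259 m². Wetted perimeter P = b + 2y = 3.17 + 2×2.29 = 7.75 m. Hydraulic radius R = A/P = 7.259/7.75 = 0.9367 m. Q_B = (1/0.015)·7.259·0.9367^(2/3)·√0.003096 = 25.78 m³/s.
The larger discharge is 235.5 m³/s and the smaller is 25.78 m³/s; the ratio is 9.14.

9.14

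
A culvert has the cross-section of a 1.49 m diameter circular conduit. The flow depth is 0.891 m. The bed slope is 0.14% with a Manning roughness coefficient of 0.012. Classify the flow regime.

For a circular section of diameter D = 1.49 m at depth y = 0.891 m, the central angle is θ = 2 arccos(1 − 2y/D) = 3.536 rad. Then A = (D²/8)(θ − sin θ) = 1.088 m² and P = Dθ/2 = 2.634 m.
Hydraulic radius R = A/P = 1.088/2.634 = 0.413 m.
V = (1/n) R^(2/3) √S = (1/0.012) × 0.413^(2/3) × √0.0014 = 1.729 m/s. Hydraulic depth D_h = A/T = 1.088/1.461 = 0.7446 m.
Froude number Fr = V/√(g·D_h) = 1.729/√(9.81×0.7446) = 0.64, which is less than 1, so the flow is subcritical.

subcritical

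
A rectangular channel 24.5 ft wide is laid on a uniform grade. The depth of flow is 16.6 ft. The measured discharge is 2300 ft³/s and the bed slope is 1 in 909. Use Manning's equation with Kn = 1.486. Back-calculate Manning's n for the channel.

Flow area A = b·y = 24.5 × 16.6 = 406.7 ft². Wetted perimeter P = b + 2y = 24.5 + 2×16.6 = 57.7 ft.
Hydraulic radius R = A/P = 406.7/57.7 = 7.049 ft.
Rearranging Manning's equation: n = (1.486/Q) A R^(2/3) S^(1/2) = (1.486/2300) × 406.7 × 7.049^(2/3) × √0.0011 = 0.032.

n = 0.032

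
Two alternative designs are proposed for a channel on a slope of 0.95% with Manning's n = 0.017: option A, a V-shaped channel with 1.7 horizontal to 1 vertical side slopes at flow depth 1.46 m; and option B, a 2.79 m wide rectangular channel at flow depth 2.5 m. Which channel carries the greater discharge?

channel B

Channel A: For a triangular section with side slope z = 1.7: A = zy² = 1.7×1.46² = 3.624 m²; P = 2y√(1+z²) = 2×1.46×1.972 = 5.759 m. Hydraulic radius R = A/P = 3.624/5.759 = 0.6292 m. Q_A = (1/0.017)·3.624·0.6292^(2/3)·√0.0095 = 15.26 m³/s.
Channel B: Flow area A = b·y = 2.79 × 2.5 = 6.975 m². Wetted perimeter P = b + 2y = 2.79 + 2×2.5 = 7.79 m. Hydraulic radius R = A/P = 6.975/7.79 = 0.8954 m. Q_B = (1/0.017)·6.975·0.8954^(2/3)·√0.0095 = 37.15 m³/s.
Q_A = 15.26 m³/s vs Q_B = 37.15 m³/s, so channel B carries more.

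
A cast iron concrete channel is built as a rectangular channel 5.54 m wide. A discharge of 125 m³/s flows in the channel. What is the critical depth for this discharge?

For a rectangular channel, critical depth y_c = (q²/g)^(1/3) where q = Q/b = 125/5.54 = 22.56 m²/s.
So y_c = (22.56²/9.81)^(1/3) = 3.73 m.

y_c = 3.73 m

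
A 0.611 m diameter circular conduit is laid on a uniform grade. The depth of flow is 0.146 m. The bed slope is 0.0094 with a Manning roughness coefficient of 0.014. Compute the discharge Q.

Q = 0.0727 m³/s

For a circular section of diameter D = 0.611 m at depth y = 0.146 m, the central angle is θ = 2 arccos(1 − 2y/D) = 2.043 rad. Then A = (D²/8)(θ − sin θ) = 0.05378 m² and P = Dθ/2 = 0.6241 m.
Hydraulic radius R = A/P = 0.05378/0.6241 = 0.08616 m.
Manning's equation: Q = (1/n) A R^(2/3) S^(1/2) = (1/0.014) × 0.05378 × 0.08616^(2/3) × 0.0094^(1/2) = 0.0727 m³/s.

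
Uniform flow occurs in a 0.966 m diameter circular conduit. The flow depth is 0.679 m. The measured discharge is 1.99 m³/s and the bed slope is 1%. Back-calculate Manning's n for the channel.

For a circular section of diameter D = 0.966 m at depth y = 0.679 m, the central angle is θ = 2 arccos(1 − 2y/D) = 3.977 rad. Then A = (D²/8)(θ − sin θ) = 0.5505 m² and P = Dθ/2 = 1.921 m.
Hydraulic radius R = A/P = 0.5505/1.921 = 0.2865 m.
Rearranging Manning's equation: n = (1/Q) A R^(2/3) S^(1/2) = (1/1.99) × 0.5505 × 0.2865^(2/3) × √0.01 = 0.012.

n = 0.012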